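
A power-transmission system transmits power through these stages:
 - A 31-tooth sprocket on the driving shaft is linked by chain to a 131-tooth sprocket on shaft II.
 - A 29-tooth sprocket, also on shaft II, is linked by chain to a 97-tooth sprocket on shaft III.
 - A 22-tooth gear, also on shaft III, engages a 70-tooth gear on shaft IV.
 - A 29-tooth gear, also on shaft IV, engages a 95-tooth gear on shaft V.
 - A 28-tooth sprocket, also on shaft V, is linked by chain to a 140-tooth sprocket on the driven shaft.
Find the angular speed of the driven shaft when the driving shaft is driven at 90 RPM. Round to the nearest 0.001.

chain 131/31 = 4.2258 → 90/4.2258 = 21.298 RPM
chain 97/29 = 3.3448 → 21.298/3.3448 = 6.3674 RPM
gear mesh 70/22 = 3.1818 → 6.3674/3.1818 = 2.0012 RPM
gear mesh 95/29 = 3.2759 → 2.0012/3.2759 = 0.61088 RPM
chain 140/28 = 5 → 0.61088/5 = 0.12218 RPM

0.122 RPM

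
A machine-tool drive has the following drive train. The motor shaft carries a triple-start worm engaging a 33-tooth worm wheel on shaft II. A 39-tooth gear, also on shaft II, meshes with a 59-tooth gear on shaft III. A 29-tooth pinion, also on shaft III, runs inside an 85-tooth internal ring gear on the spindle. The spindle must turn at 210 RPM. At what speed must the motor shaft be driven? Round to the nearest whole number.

10243 RPM

Overall ratio R = 11 × 1.5128 × 2.931 = 48.775.
Required input speed = output speed × R = 210 × 48.775 = 10243 RPM.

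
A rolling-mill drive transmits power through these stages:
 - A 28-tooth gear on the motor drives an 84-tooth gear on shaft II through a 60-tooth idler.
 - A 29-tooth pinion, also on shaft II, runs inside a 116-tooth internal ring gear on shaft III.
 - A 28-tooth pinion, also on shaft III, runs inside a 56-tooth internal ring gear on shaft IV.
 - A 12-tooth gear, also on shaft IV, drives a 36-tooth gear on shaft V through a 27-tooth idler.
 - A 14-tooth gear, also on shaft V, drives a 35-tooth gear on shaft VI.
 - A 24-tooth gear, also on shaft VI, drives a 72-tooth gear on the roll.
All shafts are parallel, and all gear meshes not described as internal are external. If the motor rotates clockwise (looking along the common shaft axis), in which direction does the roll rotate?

the motor → shaft II: driver → idler → driven is 2 external meshes, 2 reversals → CW.
shaft II → shaft III: internal mesh, same direction → CW.
shaft III → shaft IV: internal mesh, same direction → CW.
shaft IV → shaft V: driver → idler → driven is 2 external meshes, 2 reversals → CW.
shaft V → shaft VI: external mesh, 1 reversal → CCW.
shaft VI → the roll: external mesh, 1 reversal → CW.
6 reversals in total — an even number — so the roll turns the same way as the motor.

clockwise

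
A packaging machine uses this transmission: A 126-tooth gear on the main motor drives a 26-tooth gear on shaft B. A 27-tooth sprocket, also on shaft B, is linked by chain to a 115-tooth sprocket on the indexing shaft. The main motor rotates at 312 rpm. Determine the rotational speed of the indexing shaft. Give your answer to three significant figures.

Gear mesh: ratio = 26/126 = 0.20635, so shaft B turns at 312 / 0.20635 = 1512 rpm.
Chain: ratio = 115/27 = 4.2593, so the indexing shaft turns at 1512 / 4.2593 = 354.99 rpm.

355 rpm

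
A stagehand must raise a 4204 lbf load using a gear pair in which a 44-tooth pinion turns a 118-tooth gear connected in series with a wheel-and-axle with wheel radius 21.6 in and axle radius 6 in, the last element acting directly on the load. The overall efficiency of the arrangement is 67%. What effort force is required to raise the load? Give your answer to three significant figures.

650 lbf

Gear pair MA = 118/44 = 2.6818.
Wheel-and-axle MA = R/r = 21.6/6 = 3.6.
Combined ideal MA = 2.6818 × 3.6 = 9.6545.
Actual MA = 9.6545 × 0.67 = 6.4685.
Effort = load / actual MA = 4204 / 6.4685 = 649.91 lbf.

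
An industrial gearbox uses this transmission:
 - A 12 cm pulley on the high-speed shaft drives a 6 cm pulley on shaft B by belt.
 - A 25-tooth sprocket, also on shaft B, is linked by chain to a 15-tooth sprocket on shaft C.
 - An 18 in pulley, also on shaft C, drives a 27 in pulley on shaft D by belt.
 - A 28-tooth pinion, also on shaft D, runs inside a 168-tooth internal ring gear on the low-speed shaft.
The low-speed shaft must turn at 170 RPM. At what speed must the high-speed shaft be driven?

459 RPM

Overall ratio R = 0.5 × 0.6 × 1.5 × 6 = 2.7.
Required input speed = output speed × R = 170 × 2.7 = 459 RPM.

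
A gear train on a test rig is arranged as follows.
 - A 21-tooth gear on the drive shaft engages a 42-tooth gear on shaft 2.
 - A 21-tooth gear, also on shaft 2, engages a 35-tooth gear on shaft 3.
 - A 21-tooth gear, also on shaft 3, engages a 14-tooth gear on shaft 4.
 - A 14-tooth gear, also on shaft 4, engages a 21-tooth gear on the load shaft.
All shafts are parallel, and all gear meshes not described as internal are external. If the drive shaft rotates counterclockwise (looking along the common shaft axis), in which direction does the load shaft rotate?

the drive shaft → shaft 2: external mesh, 1 reversal → CW.
shaft 2 → shaft 3: external mesh, 1 reversal → CCW.
shaft 3 → shaft 4: external mesh, 1 reversal → CW.
shaft 4 → the load shaft: external mesh, 1 reversal → CCW.
4 reversals in total — an even number — so the load shaft turns the same way as the drive shaft.

counterclockwise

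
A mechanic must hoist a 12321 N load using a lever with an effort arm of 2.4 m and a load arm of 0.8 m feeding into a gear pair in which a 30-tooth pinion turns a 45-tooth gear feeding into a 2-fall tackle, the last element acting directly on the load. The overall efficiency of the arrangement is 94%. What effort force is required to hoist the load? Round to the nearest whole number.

1456 N

Lever MA = effort arm / load arm = 2.4/0.8 = 3.
Gear pair MA = 45/30 = 1.5.
Block-and-tackle MA = number of supporting rope parts = 2.
Combined ideal MA = 3 × 1.5 × 2 = 9.
Actual MA = 9 × 0.94 = 8.46.
Effort = load / actual MA = 12321 / 8.46 = 1456.4 N.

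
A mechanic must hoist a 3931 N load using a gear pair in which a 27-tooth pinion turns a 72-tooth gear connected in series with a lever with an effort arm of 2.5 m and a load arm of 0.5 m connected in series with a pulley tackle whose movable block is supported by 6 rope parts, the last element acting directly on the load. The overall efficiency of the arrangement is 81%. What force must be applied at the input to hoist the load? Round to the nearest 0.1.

60.7 N

Gear pair MA = 72/27 = 2.6667.
Lever MA = effort arm / load arm = 2.5/0.5 = 5.
Block-and-tackle MA = number of supporting rope parts = 6.
Combined ideal MA = 2.6667 × 5 × 6 = 80.
Actual MA = 80 × 0.81 = 64.8.
Effort = load / actual MA = 3931 / 64.8 = 60.664 N.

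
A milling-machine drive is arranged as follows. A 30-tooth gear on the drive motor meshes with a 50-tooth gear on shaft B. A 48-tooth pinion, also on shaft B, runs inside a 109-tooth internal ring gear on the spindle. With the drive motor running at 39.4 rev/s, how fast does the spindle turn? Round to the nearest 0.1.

gear mesh 50/30 = 1.6667 → 39.4/1.6667 = 23.64 rev/s
internal gear 109/48 = 2.2708 → 23.64/2.2708 = 10.41 rev/s

10.4 rev/s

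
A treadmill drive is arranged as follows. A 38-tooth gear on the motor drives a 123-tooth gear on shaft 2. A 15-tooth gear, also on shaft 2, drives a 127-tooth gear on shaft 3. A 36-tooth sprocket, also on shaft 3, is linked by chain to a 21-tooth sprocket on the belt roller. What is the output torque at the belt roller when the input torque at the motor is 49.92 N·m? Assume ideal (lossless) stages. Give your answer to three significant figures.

798 N·m

Gear mesh: ratio = 123/38 = 3.2368; torque at shaft 2 = 49.92 × 3.2368 = 161.58 N·m.
Gear mesh: ratio = 127/15 = 8.4667; torque at shaft 3 = 161.58 × 8.4667 = 1368.1 N·m.
Chain: ratio = 21/36 = 0.58333; torque at the belt roller = 1368.1 × 0.58333 = 798.04 N·m.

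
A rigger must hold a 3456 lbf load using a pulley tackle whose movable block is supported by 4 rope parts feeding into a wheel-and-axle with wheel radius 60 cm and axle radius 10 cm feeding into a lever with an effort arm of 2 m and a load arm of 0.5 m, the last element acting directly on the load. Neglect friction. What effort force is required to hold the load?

Block-and-tackle MA = number of supporting rope parts = 4.
Wheel-and-axle MA = R/r = 60/10 = 6.
Lever MA = effort arm / load arm = 2/0.5 = 4.
Combined ideal MA = 4 × 6 × 4 = 96.
Effort = load / MA = 3456 / 96 = 36 lbf.

36 lbf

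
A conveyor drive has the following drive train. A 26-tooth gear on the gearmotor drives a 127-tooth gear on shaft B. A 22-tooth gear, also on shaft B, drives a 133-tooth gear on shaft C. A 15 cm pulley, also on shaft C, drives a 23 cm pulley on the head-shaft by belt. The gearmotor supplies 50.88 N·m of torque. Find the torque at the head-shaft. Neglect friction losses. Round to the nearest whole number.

Gear mesh: ratio = 127/26 = 4.8846; torque at shaft B = 50.88 × 4.8846 = 248.53 N·m.
Gear mesh: ratio = 133/22 = 6.0455; torque at shaft C = 248.53 × 6.0455 = 1502.5 N·m.
Belt: ratio = 23/15 = 1.5333; torque at the head-shaft = 1502.5 × 1.5333 = 2303.8 N·m.

2304 N·m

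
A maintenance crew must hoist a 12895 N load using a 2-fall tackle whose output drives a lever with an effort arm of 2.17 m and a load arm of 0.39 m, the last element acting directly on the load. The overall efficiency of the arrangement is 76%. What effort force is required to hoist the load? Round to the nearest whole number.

Block-and-tackle MA = number of supporting rope parts = 2.
Lever MA = effort arm / load arm = 2.17/0.39 = 5.5641.
Combined ideal MA = 2 × 5.5641 = 11.128.
Actual MA = 11.128 × 0.76 = 8.4574.
Effort = load / actual MA = 12895 / 8.4574 = 1524.7 N.

1525 N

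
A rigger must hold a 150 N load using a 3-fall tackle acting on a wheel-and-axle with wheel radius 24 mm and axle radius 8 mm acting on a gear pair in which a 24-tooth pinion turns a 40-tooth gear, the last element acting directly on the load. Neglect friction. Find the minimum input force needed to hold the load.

10 N

Block-and-tackle MA = number of supporting rope parts = 3.
Wheel-and-axle MA = R/r = 24/8 = 3.
Gear pair MA = 40/24 = 1.6667.
Combined ideal MA = 3 × 3 × 1.6667 = 15.
Effort = load / MA = 150 / 15 = 10 N.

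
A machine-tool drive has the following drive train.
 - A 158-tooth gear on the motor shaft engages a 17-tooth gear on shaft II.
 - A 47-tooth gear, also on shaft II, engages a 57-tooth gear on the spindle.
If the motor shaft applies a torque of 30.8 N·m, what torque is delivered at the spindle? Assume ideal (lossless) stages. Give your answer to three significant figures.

4.02 N·m

gear mesh 17/158 = 0.10759 → τ = 30.8·0.10759 = 3.3139 N·m
gear mesh 57/47 = 1.2128 → τ = 3.3139·1.2128 = 4.019 N·m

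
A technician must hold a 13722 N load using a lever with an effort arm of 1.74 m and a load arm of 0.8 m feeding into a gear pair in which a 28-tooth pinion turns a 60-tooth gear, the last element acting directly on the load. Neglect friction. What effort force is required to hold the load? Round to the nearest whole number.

2944 N

Lever MA = effort arm / load arm = 1.74/0.8 = 2.175.
Gear pair MA = 60/28 = 2.1429.
Combined ideal MA = 2.175 × 2.1429 = 4.6607.
Effort = load / MA = 13722 / 4.6607 = 2944.2 N.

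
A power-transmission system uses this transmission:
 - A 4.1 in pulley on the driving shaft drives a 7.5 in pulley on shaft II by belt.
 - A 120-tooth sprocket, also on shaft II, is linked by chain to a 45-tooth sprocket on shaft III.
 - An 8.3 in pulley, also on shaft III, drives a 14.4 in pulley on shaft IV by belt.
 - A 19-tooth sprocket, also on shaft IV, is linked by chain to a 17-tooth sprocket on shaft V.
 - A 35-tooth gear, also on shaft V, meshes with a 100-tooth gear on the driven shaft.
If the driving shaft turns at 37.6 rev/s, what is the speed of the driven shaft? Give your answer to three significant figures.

12.4 rev/s

Belt: ratio = 7.5/4.1 = 1.8293, so shaft II turns at 37.6 / 1.8293 = 20.555 rev/s.
Chain: ratio = 45/120 = 0.375, so shaft III turns at 20.555 / 0.375 = 54.812 rev/s.
Belt: ratio = 14.4/8.3 = 1.7349, so shaft IV turns at 54.812 / 1.7349 = 31.593 rev/s.
Chain: ratio = 17/19 = 0.89474, so shaft V turns at 31.593 / 0.89474 = 35.31 rev/s.
Gear mesh: ratio = 100/35 = 2.8571, so the driven shaft turns at 35.31 / 2.8571 = 12.359 rev/s.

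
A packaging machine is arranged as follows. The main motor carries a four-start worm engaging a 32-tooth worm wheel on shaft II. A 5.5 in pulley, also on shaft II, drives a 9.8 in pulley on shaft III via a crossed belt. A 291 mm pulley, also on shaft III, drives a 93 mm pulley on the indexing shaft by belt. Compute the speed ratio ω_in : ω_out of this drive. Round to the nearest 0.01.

Each stage contributes driven/driver: worm 32/4 = 8, belt 9.8/5.5 = 1.7818, belt 93/291 = 0.31959.
Overall: 8 × 1.7818 × 0.31959 = 4.5556.

4.56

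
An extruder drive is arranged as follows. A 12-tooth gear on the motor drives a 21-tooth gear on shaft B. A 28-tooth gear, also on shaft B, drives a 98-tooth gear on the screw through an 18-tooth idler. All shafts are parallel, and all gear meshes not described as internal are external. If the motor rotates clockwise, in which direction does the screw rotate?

the motor → shaft B: external mesh, 1 reversal → CCW.
shaft B → the screw: driver → idler → driven is 2 external meshes, 2 reversals → CCW.
3 reversals in total — an odd number — so the screw turns opposite to the motor.

counterclockwise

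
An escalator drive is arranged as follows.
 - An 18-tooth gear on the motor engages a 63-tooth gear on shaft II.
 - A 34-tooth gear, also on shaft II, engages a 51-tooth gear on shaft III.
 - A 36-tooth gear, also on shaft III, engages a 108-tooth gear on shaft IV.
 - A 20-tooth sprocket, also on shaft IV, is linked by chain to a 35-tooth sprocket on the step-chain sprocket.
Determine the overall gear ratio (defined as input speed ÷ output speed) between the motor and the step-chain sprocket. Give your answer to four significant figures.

27.56

Each stage contributes driven/driver: gear mesh 63/18 = 3.5, gear mesh 51/34 = 1.5, gear mesh 108/36 = 3, chain 35/20 = 1.75.
Overall: 3.5 × 1.5 × 3 × 1.75 = 27.562.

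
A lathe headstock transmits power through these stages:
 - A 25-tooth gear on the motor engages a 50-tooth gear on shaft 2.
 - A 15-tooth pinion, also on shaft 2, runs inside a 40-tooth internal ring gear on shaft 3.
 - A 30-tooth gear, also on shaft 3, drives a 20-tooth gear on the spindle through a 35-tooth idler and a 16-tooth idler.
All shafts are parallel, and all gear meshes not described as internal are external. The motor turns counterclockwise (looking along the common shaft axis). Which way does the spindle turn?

the motor → shaft 2: external mesh, 1 reversal → CW.
shaft 2 → shaft 3: internal mesh, same direction → CW.
shaft 3 → the spindle: driver → idler → idler → driven is 3 external meshes, 3 reversals → CCW.
4 reversals in total — an even number — so the spindle turns the same way as the motor.

counterclockwise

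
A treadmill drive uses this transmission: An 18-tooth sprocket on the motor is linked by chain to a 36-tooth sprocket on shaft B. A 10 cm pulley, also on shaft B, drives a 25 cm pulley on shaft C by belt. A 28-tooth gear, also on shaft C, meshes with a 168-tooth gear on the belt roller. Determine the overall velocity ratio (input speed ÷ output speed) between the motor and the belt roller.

30

Each stage contributes driven/driver: chain 36/18 = 2, belt 25/10 = 2.5, gear mesh 168/28 = 6.
Overall: 2 × 2.5 × 6 = 30.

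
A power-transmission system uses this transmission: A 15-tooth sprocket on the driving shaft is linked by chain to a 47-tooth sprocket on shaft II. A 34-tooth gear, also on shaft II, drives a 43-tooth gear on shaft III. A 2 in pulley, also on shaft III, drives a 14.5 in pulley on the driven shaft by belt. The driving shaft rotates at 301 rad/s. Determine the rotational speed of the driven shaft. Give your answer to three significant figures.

10.5 rad/s

Chain: ratio = 47/15 = 3.1333, so shaft II turns at 301 / 3.1333 = 96.064 rad/s.
Gear mesh: ratio = 43/34 = 1.2647, so shaft III turns at 96.064 / 1.2647 = 75.957 rad/s.
Belt: ratio = 14.5/2 = 7.25, so the driven shaft turns at 75.957 / 7.25 = 10.477 rad/s.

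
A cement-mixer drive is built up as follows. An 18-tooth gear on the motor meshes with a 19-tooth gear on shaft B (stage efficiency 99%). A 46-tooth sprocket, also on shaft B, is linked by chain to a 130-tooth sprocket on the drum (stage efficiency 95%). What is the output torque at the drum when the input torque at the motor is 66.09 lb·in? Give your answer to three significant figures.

185 lb·in

Gear mesh: ratio = 19/18 = 1.0556; torque at shaft B = 66.09 × 1.0556 × 0.99 = 69.064 lb·in.
Chain: ratio = 130/46 = 2.8261; torque at the drum = 69.064 × 2.8261 × 0.95 = 185.42 lb·in.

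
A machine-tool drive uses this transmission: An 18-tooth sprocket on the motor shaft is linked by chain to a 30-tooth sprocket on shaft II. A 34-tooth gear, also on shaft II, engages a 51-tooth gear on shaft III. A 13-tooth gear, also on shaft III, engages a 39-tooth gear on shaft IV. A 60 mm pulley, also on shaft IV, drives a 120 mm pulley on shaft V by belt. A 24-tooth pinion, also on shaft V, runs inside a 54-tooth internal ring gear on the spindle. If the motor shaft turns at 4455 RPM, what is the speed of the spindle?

132 RPM

Chain: ratio = 30/18 = 1.6667, so shaft II turns at 4455 / 1.6667 = 2673 RPM.
Gear mesh: ratio = 51/34 = 1.5, so shaft III turns at 2673 / 1.5 = 1782 RPM.
Gear mesh: ratio = 39/13 = 3, so shaft IV turns at 1782 / 3 = 594 RPM.
Belt: ratio = 120/60 = 2, so shaft V turns at 594 / 2 = 297 RPM.
Internal gear: ratio = 54/24 = 2.25, so the spindle turns at 297 / 2.25 = 132 RPM.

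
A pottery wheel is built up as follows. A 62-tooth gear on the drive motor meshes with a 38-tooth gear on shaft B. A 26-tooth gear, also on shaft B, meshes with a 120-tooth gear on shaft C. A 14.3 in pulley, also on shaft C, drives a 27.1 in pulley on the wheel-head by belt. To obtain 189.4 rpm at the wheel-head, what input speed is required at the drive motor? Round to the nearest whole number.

1015 rpm

Overall ratio R = 0.6129 × 4.6154 × 1.8951 = 5.3608.
Required input speed = output speed × R = 189.4 × 5.3608 = 1015.3 rpm.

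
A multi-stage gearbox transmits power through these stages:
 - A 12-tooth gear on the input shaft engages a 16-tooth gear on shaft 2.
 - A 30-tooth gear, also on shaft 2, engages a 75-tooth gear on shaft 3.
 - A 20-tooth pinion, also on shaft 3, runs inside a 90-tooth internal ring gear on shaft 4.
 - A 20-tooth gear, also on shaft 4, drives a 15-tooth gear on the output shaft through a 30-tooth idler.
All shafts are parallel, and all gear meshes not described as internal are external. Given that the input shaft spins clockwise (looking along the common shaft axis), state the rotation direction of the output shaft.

the input shaft → shaft 2: external mesh, 1 reversal → CCW.
shaft 2 → shaft 3: external mesh, 1 reversal → CW.
shaft 3 → shaft 4: internal mesh, same direction → CW.
shaft 4 → the output shaft: driver → idler → driven is 2 external meshes, 2 reversals → CW.
4 reversals in total — an even number — so the output shaft turns the same way as the input shaft.

clockwise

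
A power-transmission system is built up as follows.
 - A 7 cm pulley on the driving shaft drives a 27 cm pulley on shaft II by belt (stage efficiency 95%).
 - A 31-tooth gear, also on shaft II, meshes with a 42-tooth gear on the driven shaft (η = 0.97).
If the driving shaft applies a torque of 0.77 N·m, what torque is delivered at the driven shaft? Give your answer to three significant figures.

belt 27/7 = 3.8571 → τ = 0.77·3.8571·0.95 = 2.8215 N·m
gear mesh 42/31 = 1.3548 → τ = 2.8215·1.3548·0.97 = 3.708 N·m

3.71 N·m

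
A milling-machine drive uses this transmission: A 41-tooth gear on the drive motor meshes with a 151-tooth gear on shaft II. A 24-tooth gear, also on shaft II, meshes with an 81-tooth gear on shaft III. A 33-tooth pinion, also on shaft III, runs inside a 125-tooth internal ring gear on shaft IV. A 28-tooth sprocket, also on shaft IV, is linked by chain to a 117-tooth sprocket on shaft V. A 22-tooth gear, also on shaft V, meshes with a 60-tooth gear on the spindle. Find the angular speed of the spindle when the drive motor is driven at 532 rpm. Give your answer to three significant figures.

0.991 rpm

Gear mesh: ratio = 151/41 = 3.6829, so shaft II turns at 532 / 3.6829 = 144.45 rpm.
Gear mesh: ratio = 81/24 = 3.375, so shaft III turns at 144.45 / 3.375 = 42.8 rpm.
Internal gear: ratio = 125/33 = 3.7879, so shaft IV turns at 42.8 / 3.7879 = 11.299 rpm.
Chain: ratio = 117/28 = 4.1786, so shaft V turns at 11.299 / 4.1786 = 2.7041 rpm.
Gear mesh: ratio = 60/22 = 2.7273, so the spindle turns at 2.7041 / 2.7273 = 0.9915 rpm.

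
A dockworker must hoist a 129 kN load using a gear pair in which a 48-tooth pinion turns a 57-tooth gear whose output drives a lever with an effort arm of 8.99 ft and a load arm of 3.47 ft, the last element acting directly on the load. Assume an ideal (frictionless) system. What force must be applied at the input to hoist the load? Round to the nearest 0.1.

41.9 kN

Gear pair MA = 57/48 = 1.1875.
Lever MA = effort arm / load arm = 8.99/3.47 = 2.5908.
Combined ideal MA = 1.1875 × 2.5908 = 3.0765.
Effort = load / MA = 129 / 3.0765 = 41.93 kN.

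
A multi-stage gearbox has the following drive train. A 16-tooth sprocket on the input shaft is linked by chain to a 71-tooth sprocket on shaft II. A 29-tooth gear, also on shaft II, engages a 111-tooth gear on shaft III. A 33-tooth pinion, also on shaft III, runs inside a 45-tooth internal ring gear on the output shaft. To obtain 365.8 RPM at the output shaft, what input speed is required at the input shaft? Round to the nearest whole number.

Overall ratio R = 4.4375 × 3.8276 × 1.3636 = 23.161.
Required input speed = output speed × R = 365.8 × 23.161 = 8472.4 RPM.

8472 RPM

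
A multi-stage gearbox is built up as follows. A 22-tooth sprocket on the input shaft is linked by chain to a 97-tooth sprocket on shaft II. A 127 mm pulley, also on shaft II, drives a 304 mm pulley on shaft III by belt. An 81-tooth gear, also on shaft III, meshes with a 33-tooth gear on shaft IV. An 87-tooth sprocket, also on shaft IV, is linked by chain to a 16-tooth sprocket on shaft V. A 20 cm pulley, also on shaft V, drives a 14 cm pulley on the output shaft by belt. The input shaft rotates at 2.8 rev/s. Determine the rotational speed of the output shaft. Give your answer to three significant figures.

Chain: ratio = 97/22 = 4.4091, so shaft II turns at 2.8 / 4.4091 = 0.63505 rev/s.
Belt: ratio = 304/127 = 2.3937, so shaft III turns at 0.63505 / 2.3937 = 0.2653 rev/s.
Gear mesh: ratio = 33/81 = 0.40741, so shaft IV turns at 0.2653 / 0.40741 = 0.65119 rev/s.
Chain: ratio = 16/87 = 0.18391, so shaft V turns at 0.65119 / 0.18391 = 3.5409 rev/s.
Belt: ratio = 14/20 = 0.7, so the output shaft turns at 3.5409 / 0.7 = 5.0584 rev/s.

5.06 rev/s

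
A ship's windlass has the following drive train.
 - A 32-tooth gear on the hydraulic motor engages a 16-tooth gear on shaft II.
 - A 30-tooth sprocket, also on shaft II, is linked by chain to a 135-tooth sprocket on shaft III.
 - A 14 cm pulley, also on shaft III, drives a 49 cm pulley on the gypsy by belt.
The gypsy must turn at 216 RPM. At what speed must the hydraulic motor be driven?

1701 RPM

Overall ratio R = 0.5 × 4.5 × 3.5 = 7.875.
Required input speed = output speed × R = 216 × 7.875 = 1701 RPM.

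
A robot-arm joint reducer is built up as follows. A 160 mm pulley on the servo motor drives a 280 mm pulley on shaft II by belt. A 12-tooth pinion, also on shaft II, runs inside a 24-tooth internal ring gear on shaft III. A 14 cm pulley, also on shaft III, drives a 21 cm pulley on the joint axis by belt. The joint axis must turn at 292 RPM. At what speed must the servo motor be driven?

Overall ratio R = 1.75 × 2 × 1.5 = 5.25.
Required input speed = output speed × R = 292 × 5.25 = 1533 RPM.

1533 RPM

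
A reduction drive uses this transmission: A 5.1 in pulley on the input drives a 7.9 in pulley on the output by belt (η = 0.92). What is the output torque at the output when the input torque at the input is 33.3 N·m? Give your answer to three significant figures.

Belt: ratio = 7.9/5.1 = 1.549; torque at the output = 33.3 × 1.549 × 0.92 = 47.456 N·m.

47.5 N·m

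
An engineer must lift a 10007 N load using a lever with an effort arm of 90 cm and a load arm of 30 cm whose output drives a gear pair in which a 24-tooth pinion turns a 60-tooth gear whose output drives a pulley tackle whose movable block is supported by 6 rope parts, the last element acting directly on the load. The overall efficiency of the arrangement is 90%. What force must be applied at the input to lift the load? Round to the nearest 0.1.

247.1 N

Lever MA = effort arm / load arm = 90/30 = 3.
Gear pair MA = 60/24 = 2.5.
Block-and-tackle MA = number of supporting rope parts = 6.
Combined ideal MA = 3 × 2.5 × 6 = 45.
Actual MA = 45 × 0.90 = 40.5.
Effort = load / actual MA = 10007 / 40.5 = 247.09 N.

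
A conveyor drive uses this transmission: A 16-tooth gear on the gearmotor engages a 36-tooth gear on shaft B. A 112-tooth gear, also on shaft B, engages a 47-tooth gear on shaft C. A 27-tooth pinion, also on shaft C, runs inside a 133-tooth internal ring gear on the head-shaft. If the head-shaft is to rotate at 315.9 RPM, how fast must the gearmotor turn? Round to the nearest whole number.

Overall ratio R = 2.25 × 0.41964 × 4.9259 = 4.651.
Required input speed = output speed × R = 315.9 × 4.651 = 1469.3 RPM.

1469 RPM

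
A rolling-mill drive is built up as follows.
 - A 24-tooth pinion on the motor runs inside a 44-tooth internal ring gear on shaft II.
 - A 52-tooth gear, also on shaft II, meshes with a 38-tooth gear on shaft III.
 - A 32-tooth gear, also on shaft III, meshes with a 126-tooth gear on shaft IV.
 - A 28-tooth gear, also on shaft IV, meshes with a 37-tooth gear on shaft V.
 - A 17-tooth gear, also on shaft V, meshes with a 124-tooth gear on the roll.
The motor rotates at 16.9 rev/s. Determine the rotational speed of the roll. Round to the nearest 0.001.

the motor → shaft II (internal gear, 44/24): 16.9 ÷ 1.8333 = 9.2182 rev/s
shaft II → shaft III (gear mesh, 38/52): 9.2182 ÷ 0.73077 = 12.614 rev/s
shaft III → shaft IV (gear mesh, 126/32): 12.614 ÷ 3.9375 = 3.2036 rev/s
shaft IV → shaft V (gear mesh, 37/28): 3.2036 ÷ 1.3214 = 2.4244 rev/s
shaft V → the roll (gear mesh, 124/17): 2.4244 ÷ 7.2941 = 0.33237 rev/s

0.332 rev/s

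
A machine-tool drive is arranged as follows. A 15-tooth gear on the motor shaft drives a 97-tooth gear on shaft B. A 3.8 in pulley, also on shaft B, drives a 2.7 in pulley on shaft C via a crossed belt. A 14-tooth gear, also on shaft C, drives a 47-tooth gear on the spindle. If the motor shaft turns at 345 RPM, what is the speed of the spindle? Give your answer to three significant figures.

22.4 RPM

Gear mesh: ratio = 97/15 = 6.4667, so shaft B turns at 345 / 6.4667 = 53.351 RPM.
Belt: ratio = 2.7/3.8 = 0.71053, so shaft C turns at 53.351 / 0.71053 = 75.086 RPM.
Gear mesh: ratio = 47/14 = 3.3571, so the spindle turns at 75.086 / 3.3571 = 22.366 RPM.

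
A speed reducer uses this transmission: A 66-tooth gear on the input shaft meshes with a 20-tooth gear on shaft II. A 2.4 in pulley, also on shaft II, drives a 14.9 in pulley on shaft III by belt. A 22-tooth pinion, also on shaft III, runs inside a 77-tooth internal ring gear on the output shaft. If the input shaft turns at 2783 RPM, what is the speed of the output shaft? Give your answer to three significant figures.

gear mesh 20/66 = 0.30303 → 2783/0.30303 = 9183.9 RPM
belt 14.9/2.4 = 6.2083 → 9183.9/6.2083 = 1479.3 RPM
internal gear 77/22 = 3.5 → 1479.3/3.5 = 422.65 RPM

423 RPM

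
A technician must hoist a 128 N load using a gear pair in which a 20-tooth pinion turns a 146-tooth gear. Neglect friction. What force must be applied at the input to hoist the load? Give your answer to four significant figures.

Gear pair MA = 146/20 = 7.3.
Effort = load / MA = 128 / 7.3 = 17.534 N.

17.53 N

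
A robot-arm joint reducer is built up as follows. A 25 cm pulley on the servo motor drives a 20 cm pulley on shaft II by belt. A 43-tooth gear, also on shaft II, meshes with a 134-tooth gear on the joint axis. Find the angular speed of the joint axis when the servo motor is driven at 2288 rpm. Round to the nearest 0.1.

917.8 rpm

the servo motor → shaft II (belt, 20/25): 2288 ÷ 0.8 = 2860 rpm
shaft II → the joint axis (gear mesh, 134/43): 2860 ÷ 3.1163 = 917.76 rpm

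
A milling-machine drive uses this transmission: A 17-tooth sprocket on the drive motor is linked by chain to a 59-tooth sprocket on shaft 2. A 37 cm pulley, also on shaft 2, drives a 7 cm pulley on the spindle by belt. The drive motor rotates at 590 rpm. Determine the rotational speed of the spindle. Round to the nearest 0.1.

chain 59/17 = 3.4706 → 590/3.4706 = 170 rpm
belt 7/37 = 0.18919 → 170/0.18919 = 898.57 rpm

898.6 rpm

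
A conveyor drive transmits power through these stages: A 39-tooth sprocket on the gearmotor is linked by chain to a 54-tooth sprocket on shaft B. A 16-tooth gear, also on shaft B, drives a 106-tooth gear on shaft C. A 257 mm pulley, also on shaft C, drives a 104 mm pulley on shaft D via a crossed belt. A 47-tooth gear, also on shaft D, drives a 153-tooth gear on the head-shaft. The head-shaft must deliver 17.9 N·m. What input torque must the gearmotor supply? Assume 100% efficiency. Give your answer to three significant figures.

1.48 N·m

Overall ratio R = 1.3846 × 6.625 × 0.40467 × 3.2553 = 12.084.
Input torque = output torque / R = 17.9 / 12.084 = 1.4813 N·m.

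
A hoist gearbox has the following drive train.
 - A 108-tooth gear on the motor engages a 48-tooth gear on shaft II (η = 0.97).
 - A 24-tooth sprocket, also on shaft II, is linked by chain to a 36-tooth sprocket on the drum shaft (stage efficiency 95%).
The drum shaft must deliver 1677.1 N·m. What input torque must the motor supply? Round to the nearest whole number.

Overall ratio R = 0.44444 × 1.5 = 0.66667; overall efficiency η = 0.97 × 0.95 = 0.9215.
Input torque = output torque / (R × η) = 1677.1 / (0.66667 × 0.9215) = 2730 N·m.

2730 N·m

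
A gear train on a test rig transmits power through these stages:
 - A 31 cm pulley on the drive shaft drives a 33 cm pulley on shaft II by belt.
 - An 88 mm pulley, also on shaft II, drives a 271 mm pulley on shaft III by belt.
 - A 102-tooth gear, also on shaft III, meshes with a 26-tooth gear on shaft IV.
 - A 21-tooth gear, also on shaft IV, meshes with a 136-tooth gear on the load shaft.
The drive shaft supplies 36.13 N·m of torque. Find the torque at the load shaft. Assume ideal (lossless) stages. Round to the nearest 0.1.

After the belt (33/31): 36.13 × 1.0645 = 38.461 N·m
After the belt (271/88): 38.461 × 3.0795 = 118.44 N·m
After the gear mesh (26/102): 118.44 × 0.2549 = 30.191 N·m
After the gear mesh (136/21): 30.191 × 6.4762 = 195.52 N·m

195.5 N·m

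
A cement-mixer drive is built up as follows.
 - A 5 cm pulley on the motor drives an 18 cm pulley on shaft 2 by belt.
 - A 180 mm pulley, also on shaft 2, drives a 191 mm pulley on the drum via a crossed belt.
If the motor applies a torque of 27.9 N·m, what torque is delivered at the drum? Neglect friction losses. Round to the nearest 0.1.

106.6 N·m

After the belt (18/5): 27.9 × 3.6 = 100.44 N·m
After the belt (191/180): 100.44 × 1.0611 = 106.58 N·m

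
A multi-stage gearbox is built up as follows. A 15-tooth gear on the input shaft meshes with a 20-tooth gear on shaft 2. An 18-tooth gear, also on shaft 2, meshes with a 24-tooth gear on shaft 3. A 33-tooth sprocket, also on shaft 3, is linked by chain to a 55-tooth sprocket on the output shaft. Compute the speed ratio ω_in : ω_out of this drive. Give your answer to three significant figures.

2.96

Each stage contributes driven/driver: gear mesh 20/15 = 1.3333, gear mesh 24/18 = 1.3333, chain 55/33 = 1.6667.
Overall: 1.3333 × 1.3333 × 1.6667 = 2.963.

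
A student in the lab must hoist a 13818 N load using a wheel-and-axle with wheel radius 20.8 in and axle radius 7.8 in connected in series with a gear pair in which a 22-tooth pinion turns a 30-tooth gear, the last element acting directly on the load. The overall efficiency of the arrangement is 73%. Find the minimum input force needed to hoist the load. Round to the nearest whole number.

Wheel-and-axle MA = R/r = 20.8/7.8 = 2.6667.
Gear pair MA = 30/22 = 1.3636.
Combined ideal MA = 2.6667 × 1.3636 = 3.6364.
Actual MA = 3.6364 × 0.73 = 2.6545.
Effort = load / actual MA = 13818 / 2.6545 = 5205.4 N.

5205 N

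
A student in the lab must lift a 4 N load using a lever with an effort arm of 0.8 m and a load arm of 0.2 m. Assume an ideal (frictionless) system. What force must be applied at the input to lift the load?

Lever MA = effort arm / load arm = 0.8/0.2 = 4.
Effort = load / MA = 4 / 4 = 1 N.

1 N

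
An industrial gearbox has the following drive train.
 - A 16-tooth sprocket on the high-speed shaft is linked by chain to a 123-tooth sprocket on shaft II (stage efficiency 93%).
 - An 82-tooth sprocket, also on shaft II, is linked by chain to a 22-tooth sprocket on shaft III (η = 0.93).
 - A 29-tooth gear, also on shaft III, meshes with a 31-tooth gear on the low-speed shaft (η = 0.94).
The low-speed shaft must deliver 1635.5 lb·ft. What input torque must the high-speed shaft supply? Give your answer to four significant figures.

Overall ratio R = 7.6875 × 0.26829 × 1.069 = 2.2047; overall efficiency η = 0.93 × 0.93 × 0.94 = 0.8130.
Input torque = output torque / (R × η) = 1635.5 / (2.2047 × 0.8130) = 912.43 lb·ft.

912.4 lb·ft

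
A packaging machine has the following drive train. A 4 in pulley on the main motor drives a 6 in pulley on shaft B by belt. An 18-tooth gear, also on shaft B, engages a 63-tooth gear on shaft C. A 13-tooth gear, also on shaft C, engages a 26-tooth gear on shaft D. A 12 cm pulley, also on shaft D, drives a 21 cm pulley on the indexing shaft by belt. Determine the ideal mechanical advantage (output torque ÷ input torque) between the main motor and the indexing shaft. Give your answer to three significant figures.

18.4

Each stage contributes driven/driver: belt 6/4 = 1.5, gear mesh 63/18 = 3.5, gear mesh 26/13 = 2, belt 21/12 = 1.75.
Overall: 1.5 × 3.5 × 2 × 1.75 = 18.375.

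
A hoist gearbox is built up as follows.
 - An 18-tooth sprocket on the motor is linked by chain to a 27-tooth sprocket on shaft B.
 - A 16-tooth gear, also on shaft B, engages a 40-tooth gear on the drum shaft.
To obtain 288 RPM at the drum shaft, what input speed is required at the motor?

Overall ratio R = 1.5 × 2.5 = 3.75.
Required input speed = output speed × R = 288 × 3.75 = 1080 RPM.

1080 RPM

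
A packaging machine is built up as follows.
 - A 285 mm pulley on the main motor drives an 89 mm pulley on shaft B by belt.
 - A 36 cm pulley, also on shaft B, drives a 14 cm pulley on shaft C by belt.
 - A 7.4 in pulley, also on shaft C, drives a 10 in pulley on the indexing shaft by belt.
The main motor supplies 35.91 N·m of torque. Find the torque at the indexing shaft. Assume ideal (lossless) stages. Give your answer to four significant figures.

Belt: ratio = 89/285 = 0.31228; torque at shaft B = 35.91 × 0.31228 = 11.214 N·m.
Belt: ratio = 14/36 = 0.38889; torque at shaft C = 11.214 × 0.38889 = 4.361 N·m.
Belt: ratio = 10/7.4 = 1.3514; torque at the indexing shaft = 4.361 × 1.3514 = 5.8932 N·m.

5.893 N·m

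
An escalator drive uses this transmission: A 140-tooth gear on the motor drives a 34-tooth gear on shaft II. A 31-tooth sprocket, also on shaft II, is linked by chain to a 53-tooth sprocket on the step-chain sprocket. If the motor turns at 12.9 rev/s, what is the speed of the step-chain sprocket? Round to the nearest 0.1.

Gear mesh: ratio = 34/140 = 0.24286, so shaft II turns at 12.9 / 0.24286 = 53.118 rev/s.
Chain: ratio = 53/31 = 1.7097, so the step-chain sprocket turns at 53.118 / 1.7097 = 31.069 rev/s.

31.1 rev/s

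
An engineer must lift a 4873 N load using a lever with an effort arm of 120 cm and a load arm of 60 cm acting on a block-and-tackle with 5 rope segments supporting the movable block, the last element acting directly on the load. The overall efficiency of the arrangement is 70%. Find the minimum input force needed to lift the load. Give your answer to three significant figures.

696 N

Lever MA = effort arm / load arm = 120/60 = 2.
Block-and-tackle MA = number of supporting rope parts = 5.
Combined ideal MA = 2 × 5 = 10.
Actual MA = 10 × 0.70 = 7.
Effort = load / actual MA = 4873 / 7 = 696.14 N.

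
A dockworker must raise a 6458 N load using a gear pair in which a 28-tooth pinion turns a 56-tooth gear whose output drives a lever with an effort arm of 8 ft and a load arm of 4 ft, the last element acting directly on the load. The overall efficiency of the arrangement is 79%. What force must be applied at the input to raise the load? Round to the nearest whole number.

2044 N

Gear pair MA = 56/28 = 2.
Lever MA = effort arm / load arm = 8/4 = 2.
Combined ideal MA = 2 × 2 = 4.
Actual MA = 4 × 0.79 = 3.16.
Effort = load / actual MA = 6458 / 3.16 = 2043.7 N.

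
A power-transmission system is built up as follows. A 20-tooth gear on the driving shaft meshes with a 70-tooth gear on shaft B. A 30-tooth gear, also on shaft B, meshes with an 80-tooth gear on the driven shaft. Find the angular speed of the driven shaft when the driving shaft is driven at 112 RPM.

12 RPM

the driving shaft → shaft B (gear mesh, 70/20): 112 ÷ 3.5 = 32 RPM
shaft B → the driven shaft (gear mesh, 80/30): 32 ÷ 2.6667 = 12 RPM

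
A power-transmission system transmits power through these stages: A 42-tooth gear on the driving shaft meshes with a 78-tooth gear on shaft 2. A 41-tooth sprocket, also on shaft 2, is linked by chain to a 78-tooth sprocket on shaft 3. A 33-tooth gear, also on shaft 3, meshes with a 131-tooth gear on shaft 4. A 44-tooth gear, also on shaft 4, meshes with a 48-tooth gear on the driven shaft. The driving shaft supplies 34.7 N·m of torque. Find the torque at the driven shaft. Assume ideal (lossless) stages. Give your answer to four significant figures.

gear mesh 78/42 = 1.8571 → τ = 34.7·1.8571 = 64.443 N·m
chain 78/41 = 1.9024 → τ = 64.443·1.9024 = 122.6 N·m
gear mesh 131/33 = 3.9697 → τ = 122.6·3.9697 = 486.68 N·m
gear mesh 48/44 = 1.0909 → τ = 486.68·1.0909 = 530.92 N·m

530.9 N·m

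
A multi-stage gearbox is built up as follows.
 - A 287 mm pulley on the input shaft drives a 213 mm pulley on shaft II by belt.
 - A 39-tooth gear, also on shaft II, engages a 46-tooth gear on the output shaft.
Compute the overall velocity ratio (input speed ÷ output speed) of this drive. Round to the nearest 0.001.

0.875

Each stage contributes driven/driver: belt 213/287 = 0.74216, gear mesh 46/39 = 1.1795.
Overall: 0.74216 × 1.1795 = 0.87537.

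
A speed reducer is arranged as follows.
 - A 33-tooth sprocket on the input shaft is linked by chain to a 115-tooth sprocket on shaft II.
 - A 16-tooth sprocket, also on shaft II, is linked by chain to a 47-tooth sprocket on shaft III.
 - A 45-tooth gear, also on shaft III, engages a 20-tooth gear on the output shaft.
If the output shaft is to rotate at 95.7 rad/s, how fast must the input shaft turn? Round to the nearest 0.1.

435.4 rad/s

Overall ratio R = 3.4848 × 2.9375 × 0.44444 = 4.5497.
Required input speed = output speed × R = 95.7 × 4.5497 = 435.4 rad/s.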